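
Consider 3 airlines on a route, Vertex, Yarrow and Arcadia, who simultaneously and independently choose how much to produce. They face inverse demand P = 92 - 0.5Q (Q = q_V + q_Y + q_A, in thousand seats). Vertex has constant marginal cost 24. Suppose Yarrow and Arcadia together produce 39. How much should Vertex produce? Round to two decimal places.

With rivals' combined output fixed at 39, Vertex's profit is π_V = (92 - (1/2)·39 - (1/2)q_V)q_V - (24q_V) = (145/2 - (1/2)q_V)q_V - (24q_V).
∂π_V/∂q_V = 97/2 - q_V = 0, so q_V = 97/2.

48.50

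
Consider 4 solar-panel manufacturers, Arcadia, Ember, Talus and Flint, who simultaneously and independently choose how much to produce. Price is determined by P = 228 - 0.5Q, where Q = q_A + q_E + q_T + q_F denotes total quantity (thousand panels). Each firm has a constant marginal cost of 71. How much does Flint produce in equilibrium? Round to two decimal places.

A representative firm's profit is π_i = q_i(228 - 0.5Q) - 71q_i.
Setting ∂π_i/∂q_i = 0 with rivals' quantities fixed: 157 - q_i - (1/2)·Σ_{j≠i} q_j = 0.
With identical firms every q_j equals q_i, so Σ_{j≠i} q_j = 3q_i and 157 = (5/2)q_i, giving q_i = 314/5.

62.80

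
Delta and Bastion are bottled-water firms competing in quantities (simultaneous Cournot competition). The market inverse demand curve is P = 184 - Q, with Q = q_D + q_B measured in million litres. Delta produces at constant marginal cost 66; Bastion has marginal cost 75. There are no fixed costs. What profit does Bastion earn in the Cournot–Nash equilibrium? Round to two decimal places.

Delta's profit: π_D = (184 - Q)q_D - (66q_D). Setting ∂π_D/∂q_D = 0: 118 - 2q_D - (q_B) = 0.
Bastion's first-order condition: 109 - 2q_B - (q_D) = 0.
So q_D = (118 - q_B)/2 and q_B = (109 - q_D)/2.
Solving the pair: q_D = 127/3, q_B = 100/3.
Price P = 184 - 227/3 = 325/3.
Bastion's profit: (325/3 - 75)·(100/3) = 1111.1111.

1111.11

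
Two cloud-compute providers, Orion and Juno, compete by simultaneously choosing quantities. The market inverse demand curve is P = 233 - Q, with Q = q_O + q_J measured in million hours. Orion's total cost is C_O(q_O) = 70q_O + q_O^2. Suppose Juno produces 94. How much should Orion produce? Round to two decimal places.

17.25

With the rival's output fixed at 94, Orion's profit is π_O = (233 - 94 - q_O)q_O - (70q_O + q_O²) = (139 - q_O)q_O - (70q_O + q_O²).
∂π_O/∂q_O = 69 - 4q_O = 0, so q_O = 69/4.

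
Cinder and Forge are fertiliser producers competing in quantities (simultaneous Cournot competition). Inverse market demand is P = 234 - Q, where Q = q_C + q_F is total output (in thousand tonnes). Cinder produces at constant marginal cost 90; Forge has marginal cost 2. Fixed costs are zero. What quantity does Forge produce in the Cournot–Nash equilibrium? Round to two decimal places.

Cinder's profit: π_C = (234 - Q)q_C - (90q_C). Setting ∂π_C/∂q_C = 0: 144 - 2q_C - (q_F) = 0.
Forge's first-order condition: 232 - 2q_F - (q_C) = 0.
Rearranging gives the reaction functions q_C = (144 - q_F)/2 and q_F = (232 - q_C)/2.
Substituting one into the other gives q_C = 56/3 and q_F = 320/3.

106.67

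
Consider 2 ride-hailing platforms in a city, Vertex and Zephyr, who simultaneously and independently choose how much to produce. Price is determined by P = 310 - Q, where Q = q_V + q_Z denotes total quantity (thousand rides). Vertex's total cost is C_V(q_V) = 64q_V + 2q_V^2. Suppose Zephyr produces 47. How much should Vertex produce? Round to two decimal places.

With the rival's output fixed at 47, Vertex's profit is π_V = (310 - 47 - q_V)q_V - (64q_V + 2q_V²) = (263 - q_V)q_V - (64q_V + 2q_V²).
∂π_V/∂q_V = 199 - 6q_V = 0, so q_V = 199/6.

33.17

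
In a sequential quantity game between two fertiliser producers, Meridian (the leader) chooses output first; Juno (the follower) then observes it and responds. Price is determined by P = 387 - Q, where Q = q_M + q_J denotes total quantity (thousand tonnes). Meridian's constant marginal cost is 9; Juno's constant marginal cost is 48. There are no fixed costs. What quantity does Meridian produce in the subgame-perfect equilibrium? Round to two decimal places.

The follower Juno best-responds to any q_M: π_J = (387 - Q)q_J - 48q_J.
Follower FOC: 339 - q_M - 2q_J = 0, so q_J(q_M) = (339 - q_M)/2.
Meridian substitutes q_J(q_M) into its own profit: π_M = q_M(387 - q_M - (339 - q_M)/2) - 9q_M = (435/2 - (1/2)q_M)q_M - 9q_M.
The leader's first-order condition 417/2 - q_M = 0 yields q_M = 417/2.
Then q_J = (339 - 417/2)/2 = 261/4.

208.50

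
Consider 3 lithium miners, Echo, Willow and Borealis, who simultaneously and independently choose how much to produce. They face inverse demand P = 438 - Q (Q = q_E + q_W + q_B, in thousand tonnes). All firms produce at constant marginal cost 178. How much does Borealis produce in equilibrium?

Each firm earns π_i = (438 - Q)q_i - 178q_i.
First-order condition (treating rivals' output as given): 260 - 2q_i - Σ_{j≠i} q_j = 0.
By symmetry each firm produces the same amount; substituting Σ_{j≠i} q_j = 2q_i yields q_i = 260/4 = 65.

65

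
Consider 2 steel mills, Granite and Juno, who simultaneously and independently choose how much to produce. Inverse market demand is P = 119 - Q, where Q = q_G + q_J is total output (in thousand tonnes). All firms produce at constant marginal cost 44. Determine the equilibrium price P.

69

Each firm earns π_i = (119 - Q)q_i - 44q_i.
First-order condition (treating rivals' output as given): 75 - 2q_i - q_j = 0.
By symmetry each firm produces the same amount; substituting q_j = q_i yields q_i = 75/3 = 25.
Total output Q = 50, so price P = 119 - 50 = 69.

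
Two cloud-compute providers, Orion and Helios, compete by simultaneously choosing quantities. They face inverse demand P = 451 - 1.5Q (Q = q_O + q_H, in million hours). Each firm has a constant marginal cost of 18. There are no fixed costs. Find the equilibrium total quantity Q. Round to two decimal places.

192.44

A representative firm's profit is π_i = q_i(451 - 1.5Q) - 18q_i.
First-order condition (treating rivals' output as given): 433 - 3q_i - (3/2)q_j = 0.
With identical firms every q_j equals q_i, so q_j = q_i and 433 = (9/2)q_i, giving q_i = 866/9.
Total output Q = 866/9 + 866/9 = 1732/9.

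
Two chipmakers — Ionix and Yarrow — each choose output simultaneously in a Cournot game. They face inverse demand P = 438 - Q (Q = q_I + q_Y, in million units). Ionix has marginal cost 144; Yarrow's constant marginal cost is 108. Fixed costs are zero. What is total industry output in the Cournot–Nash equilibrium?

Ionix's profit: π_I = (438 - Q)q_I - (144q_I). Setting ∂π_I/∂q_I = 0: 294 - 2q_I - (q_Y) = 0.
Yarrow's first-order condition: 330 - 2q_Y - (q_I) = 0.
So q_I = (294 - q_Y)/2 and q_Y = (330 - q_I)/2.
Solving the pair: q_I = 86, q_Y = 122.
Total output Q = 86 + 122 = 208.

208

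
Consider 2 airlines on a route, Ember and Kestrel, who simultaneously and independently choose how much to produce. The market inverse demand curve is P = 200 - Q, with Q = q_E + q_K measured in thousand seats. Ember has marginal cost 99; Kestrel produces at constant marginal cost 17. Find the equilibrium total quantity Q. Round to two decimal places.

94.67

Ember's profit: π_E = (200 - Q)q_E - (99q_E). Setting ∂π_E/∂q_E = 0: 101 - 2q_E - (q_K) = 0.
Kestrel's first-order condition: 183 - 2q_K - (q_E) = 0.
So q_E = (101 - q_K)/2 and q_K = (183 - q_E)/2.
Solving the pair: q_E = 19/3, q_K = 265/3.
Total output Q = 19/3 + 265/3 = 284/3.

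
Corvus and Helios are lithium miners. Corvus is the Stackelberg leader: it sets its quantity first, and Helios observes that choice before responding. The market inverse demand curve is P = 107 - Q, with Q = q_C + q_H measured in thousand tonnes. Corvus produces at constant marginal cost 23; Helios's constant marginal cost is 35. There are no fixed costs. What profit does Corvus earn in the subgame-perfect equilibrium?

1152

The follower Helios best-responds to any q_C: π_H = (107 - Q)q_H - 35q_H.
∂π_H/∂q_H = 72 - q_C - 2q_H = 0 gives the reaction function q_H = (72 - q_C)/2.
The leader anticipates this reaction. Substituting into P = 107 - Q gives P = 71 - (1/2)q_C, so π_C = (71 - (1/2)q_C)q_C - 23q_C.
Leader FOC: 48 - q_C = 0, so q_C = 48.
Then q_H = (72 - 48)/2 = 12.
Price P = 107 - 60 = 47.
Corvus's profit: (47 - 23)·48 = 1152.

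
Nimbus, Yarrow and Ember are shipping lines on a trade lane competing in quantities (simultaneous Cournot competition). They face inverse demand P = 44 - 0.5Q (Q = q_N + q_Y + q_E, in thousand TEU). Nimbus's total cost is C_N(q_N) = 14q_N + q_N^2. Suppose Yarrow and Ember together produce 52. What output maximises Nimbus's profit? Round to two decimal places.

1.33

With rivals' combined output fixed at 52, Nimbus's profit is π_N = (44 - (1/2)·52 - (1/2)q_N)q_N - (14q_N + q_N²) = (18 - (1/2)q_N)q_N - (14q_N + q_N²).
∂π_N/∂q_N = 4 - 3q_N = 0, so q_N = 4/3.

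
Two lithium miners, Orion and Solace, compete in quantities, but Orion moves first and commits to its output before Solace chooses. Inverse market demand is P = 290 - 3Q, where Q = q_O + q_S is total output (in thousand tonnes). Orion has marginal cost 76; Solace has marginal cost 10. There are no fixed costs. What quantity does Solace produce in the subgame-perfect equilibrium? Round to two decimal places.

34.33

Solve by backward induction. Given q_O, the follower Solace maximises π_S = (290 - 3q_O - 3q_S)q_S - 10q_S.
Follower FOC: 280 - 3q_O - 6q_S = 0, so q_S(q_O) = (280 - 3q_O)/6.
Orion substitutes q_S(q_O) into its own profit: π_O = q_O(290 - 3q_O - (280 - 3q_O)/2) - 76q_O = (150 - (3/2)q_O)q_O - 76q_O.
Maximising: ∂π_O/∂q_O = 74 - 3q_O = 0, giving q_O = 74/3.
Then q_S = (280 - 3·(74/3))/6 = 103/3.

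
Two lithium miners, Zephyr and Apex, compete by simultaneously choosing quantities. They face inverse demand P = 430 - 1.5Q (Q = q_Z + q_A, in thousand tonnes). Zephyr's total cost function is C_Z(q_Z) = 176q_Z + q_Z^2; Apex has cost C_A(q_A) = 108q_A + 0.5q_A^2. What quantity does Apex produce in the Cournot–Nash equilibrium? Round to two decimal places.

69.24

Zephyr's profit: π_Z = (430 - 1.5Q)q_Z - (176q_Z + q_Z²). Setting ∂π_Z/∂q_Z = 0: 254 - 5q_Z - (3/2)(q_A) = 0.
Apex's first-order condition: 322 - 4q_A - (3/2)(q_Z) = 0.
Rearranging gives the reaction functions q_Z = (254 - (3/2)q_A)/5 and q_A = (322 - (3/2)q_Z)/4.
Solving the pair: q_Z = 30.0282, q_A = 69.2394.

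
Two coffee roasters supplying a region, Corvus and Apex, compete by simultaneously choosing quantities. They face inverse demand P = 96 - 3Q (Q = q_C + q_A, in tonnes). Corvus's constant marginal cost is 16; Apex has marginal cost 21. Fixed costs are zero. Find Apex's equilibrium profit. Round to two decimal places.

181.48

Corvus's profit: π_C = (96 - 3Q)q_C - (16q_C). Setting ∂π_C/∂q_C = 0: 80 - 6q_C - 3(q_A) = 0.
Apex's first-order condition: 75 - 6q_A - 3(q_C) = 0.
Best responses: q_C = (80 - 3q_A)/6, q_A = (75 - 3q_C)/6.
Substituting one into the other gives q_C = 85/9 and q_A = 70/9.
Price P = 96 - 3·(155/9) = 133/3.
Apex's profit: (133/3 - 21)·(70/9) = 181.4815.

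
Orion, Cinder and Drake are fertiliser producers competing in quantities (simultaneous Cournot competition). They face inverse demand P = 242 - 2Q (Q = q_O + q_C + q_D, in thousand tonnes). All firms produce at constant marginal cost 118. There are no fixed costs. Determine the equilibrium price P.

Each firm earns π_i = (242 - 2Q)q_i - 118q_i.
Setting ∂π_i/∂q_i = 0 with rivals' quantities fixed: 124 - 4q_i - 2·Σ_{j≠i} q_j = 0.
By symmetry each firm produces the same amount; substituting Σ_{j≠i} q_j = 2q_i yields q_i = 124/8 = 31/2.
Total output Q = 93/2, so price P = 242 - 2·(93/2) = 149.

149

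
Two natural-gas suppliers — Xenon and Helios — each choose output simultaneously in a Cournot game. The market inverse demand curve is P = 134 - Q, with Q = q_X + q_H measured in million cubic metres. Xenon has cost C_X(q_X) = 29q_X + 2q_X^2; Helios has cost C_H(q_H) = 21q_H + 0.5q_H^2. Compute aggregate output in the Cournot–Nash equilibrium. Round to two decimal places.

45.59

Xenon's profit: π_X = (134 - Q)q_X - (29q_X + 2q_X²). Setting ∂π_X/∂q_X = 0: 105 - 6q_X - (q_H) = 0.
Helios's profit: π_H = (134 - Q)q_H - (21q_H + (1/2)q_H²). Setting ∂π_H/∂q_H = 0: 113 - 3q_H - (q_X) = 0.
Rearranging gives the reaction functions q_X = (105 - q_H)/6 and q_H = (113 - q_X)/3.
Solving the pair: q_X = 202/17, q_H = 573/17.
Total output Q = 202/17 + 573/17 = 775/17.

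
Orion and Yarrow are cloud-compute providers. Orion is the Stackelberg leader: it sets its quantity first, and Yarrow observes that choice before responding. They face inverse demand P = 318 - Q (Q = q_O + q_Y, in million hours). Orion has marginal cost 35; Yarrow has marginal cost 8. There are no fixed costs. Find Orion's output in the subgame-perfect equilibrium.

128

The follower Yarrow best-responds to any q_O: π_Y = (318 - Q)q_Y - 8q_Y.
Follower FOC: 310 - q_O - 2q_Y = 0, so q_Y(q_O) = (310 - q_O)/2.
The leader anticipates this reaction. Substituting into P = 318 - Q gives P = 163 - (1/2)q_O, so π_O = (163 - (1/2)q_O)q_O - 35q_O.
Leader FOC: 128 - q_O = 0, so q_O = 128.
Then q_Y = (310 - 128)/2 = 91.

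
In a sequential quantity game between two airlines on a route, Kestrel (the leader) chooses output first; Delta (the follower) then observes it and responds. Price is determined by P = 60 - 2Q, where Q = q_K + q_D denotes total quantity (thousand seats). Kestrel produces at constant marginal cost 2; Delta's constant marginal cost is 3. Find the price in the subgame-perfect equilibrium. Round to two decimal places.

Solve by backward induction. Given q_K, the follower Delta maximises π_D = (60 - 2q_K - 2q_D)q_D - 3q_D.
∂π_D/∂q_D = 57 - 2q_K - 4q_D = 0 gives the reaction function q_D = (57 - 2q_K)/4.
The leader anticipates this reaction. Substituting into P = 60 - 2Q gives P = 63/2 - q_K, so π_K = (63/2 - q_K)q_K - 2q_K.
Leader FOC: 59/2 - 2q_K = 0, so q_K = 59/4.
Then q_D = (57 - 2·(59/4))/4 = 55/8.
Total output Q = 173/8, so price P = 60 - 2·(173/8) = 67/4.

16.75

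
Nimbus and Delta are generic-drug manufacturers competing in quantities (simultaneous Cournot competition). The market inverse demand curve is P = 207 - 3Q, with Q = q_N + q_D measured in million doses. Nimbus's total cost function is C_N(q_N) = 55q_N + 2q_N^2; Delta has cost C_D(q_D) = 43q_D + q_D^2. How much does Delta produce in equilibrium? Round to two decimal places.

Nimbus's profit: π_N = (207 - 3Q)q_N - (55q_N + 2q_N²). Setting ∂π_N/∂q_N = 0: 152 - 10q_N - 3(q_D) = 0.
Delta's first-order condition: 164 - 8q_D - 3(q_N) = 0.
So q_N = (152 - 3q_D)/10 and q_D = (164 - 3q_N)/8.
Solving the pair: q_N = 724/71, q_D = 1184/71.

16.68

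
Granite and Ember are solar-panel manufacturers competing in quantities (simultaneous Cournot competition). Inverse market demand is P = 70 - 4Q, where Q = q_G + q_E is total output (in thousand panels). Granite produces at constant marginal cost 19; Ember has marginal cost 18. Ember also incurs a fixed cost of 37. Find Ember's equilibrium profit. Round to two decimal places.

Granite's profit: π_G = (70 - 4Q)q_G - (19q_G). Setting ∂π_G/∂q_G = 0: 51 - 8q_G - 4(q_E) = 0.
Ember's profit: π_E = (70 - 4Q)q_E - (18q_E). Setting ∂π_E/∂q_E = 0: 52 - 8q_E - 4(q_G) = 0.
Rearranging gives the reaction functions q_G = (51 - 4q_E)/8 and q_E = (52 - 4q_G)/8.
Substituting one into the other gives q_G = 25/6 and q_E = 53/12.
Price P = 70 - 4·(103/12) = 107/3.
Ember's profit: (107/3 - 18)·(53/12) - 37 = 1477/36.

41.03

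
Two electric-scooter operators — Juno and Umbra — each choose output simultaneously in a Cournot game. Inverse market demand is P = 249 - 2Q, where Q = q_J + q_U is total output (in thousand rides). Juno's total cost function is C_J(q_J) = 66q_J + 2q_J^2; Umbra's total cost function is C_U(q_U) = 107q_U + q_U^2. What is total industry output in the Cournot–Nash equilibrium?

36

Juno's profit: π_J = (249 - 2Q)q_J - (66q_J + 2q_J²). Setting ∂π_J/∂q_J = 0: 183 - 8q_J - 2(q_U) = 0.
Umbra's profit: π_U = (249 - 2Q)q_U - (107q_U + q_U²). Setting ∂π_U/∂q_U = 0: 142 - 6q_U - 2(q_J) = 0.
Rearranging gives the reaction functions q_J = (183 - 2q_U)/8 and q_U = (142 - 2q_J)/6.
Substituting one into the other gives q_J = 37/2 and q_U = 35/2.
Total output Q = 37/2 + 35/2 = 36.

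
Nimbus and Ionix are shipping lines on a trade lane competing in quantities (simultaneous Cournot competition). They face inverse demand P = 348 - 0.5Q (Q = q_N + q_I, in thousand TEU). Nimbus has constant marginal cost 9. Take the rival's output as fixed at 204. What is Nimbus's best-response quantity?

237

With the rival's output fixed at 204, Nimbus's profit is π_N = (348 - (1/2)·204 - (1/2)q_N)q_N - (9q_N) = (246 - (1/2)q_N)q_N - (9q_N).
∂π_N/∂q_N = 237 - q_N = 0, so q_N = 237.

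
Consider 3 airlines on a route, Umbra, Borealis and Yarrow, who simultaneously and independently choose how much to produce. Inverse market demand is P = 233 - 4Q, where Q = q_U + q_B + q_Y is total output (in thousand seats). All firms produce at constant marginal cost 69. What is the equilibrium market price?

A representative firm's profit is π_i = q_i(233 - 4Q) - 69q_i.
Setting ∂π_i/∂q_i = 0 with rivals' quantities fixed: 164 - 8q_i - 4·Σ_{j≠i} q_j = 0.
With identical firms every q_j equals q_i, so Σ_{j≠i} q_j = 2q_i and 164 = 16q_i, giving q_i = 41/4.
Total output Q = 123/4, so price P = 233 - 4·(123/4) = 110.

110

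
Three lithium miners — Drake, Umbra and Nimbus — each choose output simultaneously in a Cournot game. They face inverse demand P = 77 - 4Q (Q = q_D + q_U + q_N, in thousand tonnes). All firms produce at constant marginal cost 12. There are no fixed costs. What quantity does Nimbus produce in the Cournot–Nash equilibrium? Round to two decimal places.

Each firm earns π_i = (77 - 4Q)q_i - 12q_i.
First-order condition (treating rivals' output as given): 65 - 8q_i - 4·Σ_{j≠i} q_j = 0.
With identical firms every q_j equals q_i, so Σ_{j≠i} q_j = 2q_i and 65 = 16q_i, giving q_i = 65/16.

4.06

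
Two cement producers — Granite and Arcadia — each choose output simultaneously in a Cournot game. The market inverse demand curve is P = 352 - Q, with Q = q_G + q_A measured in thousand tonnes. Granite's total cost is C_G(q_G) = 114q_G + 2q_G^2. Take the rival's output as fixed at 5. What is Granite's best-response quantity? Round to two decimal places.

With the rival's output fixed at 5, Granite's profit is π_G = (352 - 5 - q_G)q_G - (114q_G + 2q_G²) = (347 - q_G)q_G - (114q_G + 2q_G²).
∂π_G/∂q_G = 233 - 6q_G = 0, so q_G = 233/6.

38.83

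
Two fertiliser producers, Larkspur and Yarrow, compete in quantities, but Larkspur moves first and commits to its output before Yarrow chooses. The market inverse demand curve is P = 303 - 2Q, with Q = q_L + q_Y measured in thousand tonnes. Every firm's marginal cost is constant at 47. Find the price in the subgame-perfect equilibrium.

The follower Yarrow best-responds to any q_L: π_Y = (303 - 2Q)q_Y - 47q_Y.
∂π_Y/∂q_Y = 256 - 2q_L - 4q_Y = 0 gives the reaction function q_Y = (256 - 2q_L)/4.
Larkspur substitutes q_Y(q_L) into its own profit: π_L = q_L(303 - 2q_L - (256 - 2q_L)/2) - 47q_L = (175 - q_L)q_L - 47q_L.
The leader's first-order condition 128 - 2q_L = 0 yields q_L = 64.
Then q_Y = (256 - 2·64)/4 = 32.
Total output Q = 96, so price P = 303 - 2·96 = 111.

111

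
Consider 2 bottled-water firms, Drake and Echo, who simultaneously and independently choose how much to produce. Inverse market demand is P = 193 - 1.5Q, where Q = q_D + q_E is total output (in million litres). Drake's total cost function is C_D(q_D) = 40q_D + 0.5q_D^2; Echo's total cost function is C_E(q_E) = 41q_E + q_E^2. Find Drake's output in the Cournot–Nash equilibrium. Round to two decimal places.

30.25

Drake's profit: π_D = (193 - 1.5Q)q_D - (40q_D + (1/2)q_D²). Setting ∂π_D/∂q_D = 0: 153 - 4q_D - (3/2)(q_E) = 0.
Echo's profit: π_E = (193 - 1.5Q)q_E - (41q_E + q_E²). Setting ∂π_E/∂q_E = 0: 152 - 5q_E - (3/2)(q_D) = 0.
Best responses: q_D = (153 - (3/2)q_E)/4, q_E = (152 - (3/2)q_D)/5.
Solving the pair: q_D = 30.2535, q_E = 1514/71.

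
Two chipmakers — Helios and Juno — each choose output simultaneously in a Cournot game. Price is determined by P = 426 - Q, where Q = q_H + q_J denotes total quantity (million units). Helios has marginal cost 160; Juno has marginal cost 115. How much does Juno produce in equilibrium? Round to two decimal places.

Helios's profit: π_H = (426 - Q)q_H - (160q_H). Setting ∂π_H/∂q_H = 0: 266 - 2q_H - (q_J) = 0.
Juno's profit: π_J = (426 - Q)q_J - (115q_J). Setting ∂π_J/∂q_J = 0: 311 - 2q_J - (q_H) = 0.
So q_H = (266 - q_J)/2 and q_J = (311 - q_H)/2.
Solving the pair: q_H = 221/3, q_J = 356/3.

118.67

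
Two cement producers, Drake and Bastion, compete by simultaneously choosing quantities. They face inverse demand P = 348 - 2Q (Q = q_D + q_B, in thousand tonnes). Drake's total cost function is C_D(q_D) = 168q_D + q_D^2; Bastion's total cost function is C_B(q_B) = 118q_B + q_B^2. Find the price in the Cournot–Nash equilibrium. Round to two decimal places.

Drake's profit: π_D = (348 - 2Q)q_D - (168q_D + q_D²). Setting ∂π_D/∂q_D = 0: 180 - 6q_D - 2(q_B) = 0.
Bastion's profit: π_B = (348 - 2Q)q_B - (118q_B + q_B²). Setting ∂π_B/∂q_B = 0: 230 - 6q_B - 2(q_D) = 0.
Best responses: q_D = (180 - 2q_B)/6, q_B = (230 - 2q_D)/6.
Substituting one into the other gives q_D = 155/8 and q_B = 255/8.
Total output Q = 205/4, so price P = 348 - 2·(205/4) = 491/2.

245.50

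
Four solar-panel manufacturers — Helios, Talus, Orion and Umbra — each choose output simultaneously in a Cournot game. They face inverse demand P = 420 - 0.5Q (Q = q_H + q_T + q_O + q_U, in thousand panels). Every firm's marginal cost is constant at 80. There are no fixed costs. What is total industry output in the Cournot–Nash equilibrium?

A representative firm's profit is π_i = q_i(420 - 0.5Q) - 80q_i.
First-order condition (treating rivals' output as given): 340 - q_i - (1/2)·Σ_{j≠i} q_j = 0.
By symmetry each firm produces the same amount; substituting Σ_{j≠i} q_j = 3q_i yields q_i = 340/(5/2) = 136.
Total output Q = 136 + 136 + 136 + 136 = 544.

544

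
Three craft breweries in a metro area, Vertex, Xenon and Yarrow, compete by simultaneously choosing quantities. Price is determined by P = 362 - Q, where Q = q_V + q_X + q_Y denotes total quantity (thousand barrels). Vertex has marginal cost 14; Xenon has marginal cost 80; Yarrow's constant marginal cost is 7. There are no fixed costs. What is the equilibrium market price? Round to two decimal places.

Vertex's profit: π_V = (362 - Q)q_V - (14q_V). Setting ∂π_V/∂q_V = 0: 348 - 2q_V - (q_X + q_Y) = 0.
Xenon's profit: π_X = (362 - Q)q_X - (80q_X). Setting ∂π_X/∂q_X = 0: 282 - 2q_X - (q_V + q_Y) = 0.
Yarrow's profit: π_Y = (362 - Q)q_Y - (7q_Y). Setting ∂π_Y/∂q_Y = 0: 355 - 2q_Y - (q_V + q_X) = 0.
Adding the 3 conditions: 985 − 2Q − 2Q = 0, i.e. Q = 985/4.
Back-substituting: q_V = (348 − 985/4) = 407/4, q_X = (282 − 985/4) = 143/4, q_Y = (355 − 985/4) = 435/4.
Total output Q = 985/4, so price P = 362 - 985/4 = 463/4.

115.75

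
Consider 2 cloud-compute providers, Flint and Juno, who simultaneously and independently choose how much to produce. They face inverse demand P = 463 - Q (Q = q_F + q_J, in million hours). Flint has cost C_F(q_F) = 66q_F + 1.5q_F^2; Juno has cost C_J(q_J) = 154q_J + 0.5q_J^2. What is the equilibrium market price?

318

Flint's profit: π_F = (463 - Q)q_F - (66q_F + (3/2)q_F²). Setting ∂π_F/∂q_F = 0: 397 - 5q_F - (q_J) = 0.
Juno's profit: π_J = (463 - Q)q_J - (154q_J + (1/2)q_J²). Setting ∂π_J/∂q_J = 0: 309 - 3q_J - (q_F) = 0.
So q_F = (397 - q_J)/5 and q_J = (309 - q_F)/3.
Solving the pair: q_F = 63, q_J = 82.
Total output Q = 145, so price P = 463 - 145 = 318.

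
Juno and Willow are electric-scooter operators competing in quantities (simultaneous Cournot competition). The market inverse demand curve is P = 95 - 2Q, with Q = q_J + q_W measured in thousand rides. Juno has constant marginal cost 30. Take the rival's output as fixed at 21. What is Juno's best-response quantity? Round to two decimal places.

With the rival's output fixed at 21, Juno's profit is π_J = (95 - 2·21 - 2q_J)q_J - (30q_J) = (53 - 2q_J)q_J - (30q_J).
∂π_J/∂q_J = 23 - 4q_J = 0, so q_J = 23/4.

5.75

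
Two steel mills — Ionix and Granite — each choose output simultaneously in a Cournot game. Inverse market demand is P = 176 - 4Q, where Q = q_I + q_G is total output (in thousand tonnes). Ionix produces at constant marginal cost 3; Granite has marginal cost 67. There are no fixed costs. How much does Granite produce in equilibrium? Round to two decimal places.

3.75

Ionix's profit: π_I = (176 - 4Q)q_I - (3q_I). Setting ∂π_I/∂q_I = 0: 173 - 8q_I - 4(q_G) = 0.
Granite's first-order condition: 109 - 8q_G - 4(q_I) = 0.
So q_I = (173 - 4q_G)/8 and q_G = (109 - 4q_I)/8.
Solving the pair: q_I = 79/4, q_G = 15/4.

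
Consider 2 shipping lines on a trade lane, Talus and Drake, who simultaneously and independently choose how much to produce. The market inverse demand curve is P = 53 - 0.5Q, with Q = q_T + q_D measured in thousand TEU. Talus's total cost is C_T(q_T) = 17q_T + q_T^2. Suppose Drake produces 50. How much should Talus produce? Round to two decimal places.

With the rival's output fixed at 50, Talus's profit is π_T = (53 - (1/2)·50 - (1/2)q_T)q_T - (17q_T + q_T²) = (28 - (1/2)q_T)q_T - (17q_T + q_T²).
∂π_T/∂q_T = 11 - 3q_T = 0, so q_T = 11/3.

3.67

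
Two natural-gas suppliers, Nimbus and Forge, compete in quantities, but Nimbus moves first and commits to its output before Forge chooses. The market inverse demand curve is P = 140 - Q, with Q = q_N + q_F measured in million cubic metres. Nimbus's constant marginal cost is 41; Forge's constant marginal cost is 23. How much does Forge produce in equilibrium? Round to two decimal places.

38.25

Solve by backward induction. Given q_N, the follower Forge maximises π_F = (140 - q_N - q_F)q_F - 23q_F.
∂π_F/∂q_F = 117 - q_N - 2q_F = 0 gives the reaction function q_F = (117 - q_N)/2.
The leader anticipates this reaction. Substituting into P = 140 - Q gives P = 163/2 - (1/2)q_N, so π_N = (163/2 - (1/2)q_N)q_N - 41q_N.
Maximising: ∂π_N/∂q_N = 81/2 - q_N = 0, giving q_N = 81/2.
Then q_F = (117 - 81/2)/2 = 153/4.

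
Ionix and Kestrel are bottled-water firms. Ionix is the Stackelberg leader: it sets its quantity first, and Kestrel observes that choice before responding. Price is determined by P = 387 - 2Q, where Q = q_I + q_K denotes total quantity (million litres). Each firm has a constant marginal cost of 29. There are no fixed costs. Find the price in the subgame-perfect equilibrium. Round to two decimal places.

118.50

The follower Kestrel best-responds to any q_I: π_K = (387 - 2Q)q_K - 29q_K.
∂π_K/∂q_K = 358 - 2q_I - 4q_K = 0 gives the reaction function q_K = (358 - 2q_I)/4.
Ionix substitutes q_K(q_I) into its own profit: π_I = q_I(387 - 2q_I - (358 - 2q_I)/2) - 29q_I = (208 - q_I)q_I - 29q_I.
Leader FOC: 179 - 2q_I = 0, so q_I = 179/2.
Then q_K = (358 - 2·(179/2))/4 = 179/4.
Total output Q = 537/4, so price P = 387 - 2·(537/4) = 237/2.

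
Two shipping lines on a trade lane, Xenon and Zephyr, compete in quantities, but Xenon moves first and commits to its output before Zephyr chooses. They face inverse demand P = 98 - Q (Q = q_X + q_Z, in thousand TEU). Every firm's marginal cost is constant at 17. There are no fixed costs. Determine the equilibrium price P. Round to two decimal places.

Solve by backward induction. Given q_X, the follower Zephyr maximises π_Z = (98 - q_X - q_Z)q_Z - 17q_Z.
∂π_Z/∂q_Z = 81 - q_X - 2q_Z = 0 gives the reaction function q_Z = (81 - q_X)/2.
The leader anticipates this reaction. Substituting into P = 98 - Q gives P = 115/2 - (1/2)q_X, so π_X = (115/2 - (1/2)q_X)q_X - 17q_X.
Leader FOC: 81/2 - q_X = 0, so q_X = 81/2.
Then q_Z = (81 - 81/2)/2 = 81/4.
Total output Q = 243/4, so price P = 98 - 243/4 = 149/4.

37.25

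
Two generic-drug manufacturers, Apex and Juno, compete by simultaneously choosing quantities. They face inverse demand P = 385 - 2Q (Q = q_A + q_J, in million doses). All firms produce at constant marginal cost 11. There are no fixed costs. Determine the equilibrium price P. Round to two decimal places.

135.67

A representative firm's profit is π_i = q_i(385 - 2Q) - 11q_i.
Setting ∂π_i/∂q_i = 0 with rivals' quantities fixed: 374 - 4q_i - 2q_j = 0.
With identical firms every q_j equals q_i, so q_j = q_i and 374 = 6q_i, giving q_i = 187/3.
Total output Q = 374/3, so price P = 385 - 2·(374/3) = 407/3.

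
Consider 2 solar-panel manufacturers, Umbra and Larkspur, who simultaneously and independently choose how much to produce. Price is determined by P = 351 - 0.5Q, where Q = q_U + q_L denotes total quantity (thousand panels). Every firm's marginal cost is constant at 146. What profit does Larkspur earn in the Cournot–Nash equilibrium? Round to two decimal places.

9338.89

Each firm earns π_i = (351 - 0.5Q)q_i - 146q_i.
Setting ∂π_i/∂q_i = 0 with rivals' quantities fixed: 205 - q_i - (1/2)q_j = 0.
By symmetry each firm produces the same amount; substituting q_j = q_i yields q_i = 205/(3/2) = 410/3.
Price P = 351 - (1/2)·(820/3) = 643/3.
Larkspur's profit: (643/3 - 146)·(410/3) = 9338.8889.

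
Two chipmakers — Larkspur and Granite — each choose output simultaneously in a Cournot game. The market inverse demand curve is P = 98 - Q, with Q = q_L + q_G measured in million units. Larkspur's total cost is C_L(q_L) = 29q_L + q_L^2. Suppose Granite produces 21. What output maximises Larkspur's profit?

With the rival's output fixed at 21, Larkspur's profit is π_L = (98 - 21 - q_L)q_L - (29q_L + q_L²) = (77 - q_L)q_L - (29q_L + q_L²).
∂π_L/∂q_L = 48 - 4q_L = 0, so q_L = 12.

12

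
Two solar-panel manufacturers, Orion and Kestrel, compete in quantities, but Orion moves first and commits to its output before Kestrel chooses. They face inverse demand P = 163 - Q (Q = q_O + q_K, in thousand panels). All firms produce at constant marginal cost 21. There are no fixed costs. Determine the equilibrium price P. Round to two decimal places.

56.50

The follower Kestrel best-responds to any q_O: π_K = (163 - Q)q_K - 21q_K.
∂π_K/∂q_K = 142 - q_O - 2q_K = 0 gives the reaction function q_K = (142 - q_O)/2.
The leader anticipates this reaction. Substituting into P = 163 - Q gives P = 92 - (1/2)q_O, so π_O = (92 - (1/2)q_O)q_O - 21q_O.
The leader's first-order condition 71 - q_O = 0 yields q_O = 71.
Then q_K = (142 - 71)/2 = 71/2.
Total output Q = 213/2, so price P = 163 - 213/2 = 113/2.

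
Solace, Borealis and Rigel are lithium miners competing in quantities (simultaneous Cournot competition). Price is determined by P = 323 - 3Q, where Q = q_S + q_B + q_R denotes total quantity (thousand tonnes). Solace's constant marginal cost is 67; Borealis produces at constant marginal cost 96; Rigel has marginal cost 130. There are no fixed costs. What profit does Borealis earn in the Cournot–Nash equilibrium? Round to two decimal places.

Solace's profit: π_S = (323 - 3Q)q_S - (67q_S). Setting ∂π_S/∂q_S = 0: 256 - 6q_S - 3(q_B + q_R) = 0.
Borealis's first-order condition: 227 - 6q_B - 3(q_S + q_R) = 0.
Rigel's profit: π_R = (323 - 3Q)q_R - (130q_R). Setting ∂π_R/∂q_R = 0: 193 - 6q_R - 3(q_S + q_B) = 0.
Summing all 3 equations gives 676 − 12Q = 0, hence Q = 169/3.
Back-substituting: q_S = (256 − 169)/3 = 29, q_B = (227 − 169)/3 = 58/3, q_R = (193 − 169)/3 = 8.
Price P = 323 - 3·(169/3) = 154.
Borealis's profit: (154 - 96)·(58/3) = 1121.3333.

1121.33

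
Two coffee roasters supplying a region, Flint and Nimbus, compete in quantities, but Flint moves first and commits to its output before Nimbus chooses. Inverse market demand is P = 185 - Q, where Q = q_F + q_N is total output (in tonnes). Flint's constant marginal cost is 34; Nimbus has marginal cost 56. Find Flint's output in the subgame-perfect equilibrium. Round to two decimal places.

Solve by backward induction. Given q_F, the follower Nimbus maximises π_N = (185 - q_F - q_N)q_N - 56q_N.
Follower FOC: 129 - q_F - 2q_N = 0, so q_N(q_F) = (129 - q_F)/2.
Flint substitutes q_N(q_F) into its own profit: π_F = q_F(185 - q_F - (129 - q_F)/2) - 34q_F = (241/2 - (1/2)q_F)q_F - 34q_F.
The leader's first-order condition 173/2 - q_F = 0 yields q_F = 173/2.
Then q_N = (129 - 173/2)/2 = 85/4.

86.50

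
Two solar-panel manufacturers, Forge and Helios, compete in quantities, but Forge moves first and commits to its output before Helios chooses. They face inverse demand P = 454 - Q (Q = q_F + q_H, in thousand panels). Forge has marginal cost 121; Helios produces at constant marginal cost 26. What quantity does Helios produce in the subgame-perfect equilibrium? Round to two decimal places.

Solve by backward induction. Given q_F, the follower Helios maximises π_H = (454 - q_F - q_H)q_H - 26q_H.
Follower FOC: 428 - q_F - 2q_H = 0, so q_H(q_F) = (428 - q_F)/2.
The leader anticipates this reaction. Substituting into P = 454 - Q gives P = 240 - (1/2)q_F, so π_F = (240 - (1/2)q_F)q_F - 121q_F.
Leader FOC: 119 - q_F = 0, so q_F = 119.
Then q_H = (428 - 119)/2 = 309/2.

154.50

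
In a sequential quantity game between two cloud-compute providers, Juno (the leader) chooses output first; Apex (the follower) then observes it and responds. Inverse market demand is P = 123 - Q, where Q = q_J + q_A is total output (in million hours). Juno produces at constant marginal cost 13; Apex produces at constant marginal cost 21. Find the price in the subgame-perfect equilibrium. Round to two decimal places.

42.50

Solve by backward induction. Given q_J, the follower Apex maximises π_A = (123 - q_J - q_A)q_A - 21q_A.
Follower FOC: 102 - q_J - 2q_A = 0, so q_A(q_J) = (102 - q_J)/2.
Juno substitutes q_A(q_J) into its own profit: π_J = q_J(123 - q_J - (102 - q_J)/2) - 13q_J = (72 - (1/2)q_J)q_J - 13q_J.
Maximising: ∂π_J/∂q_J = 59 - q_J = 0, giving q_J = 59.
Then q_A = (102 - 59)/2 = 43/2.
Total output Q = 161/2, so price P = 123 - 161/2 = 85/2.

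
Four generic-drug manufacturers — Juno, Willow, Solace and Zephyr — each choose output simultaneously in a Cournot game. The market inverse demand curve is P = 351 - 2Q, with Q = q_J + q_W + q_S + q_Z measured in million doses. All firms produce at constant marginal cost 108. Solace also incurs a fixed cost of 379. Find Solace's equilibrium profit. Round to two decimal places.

801.98

A representative firm's profit is π_i = q_i(351 - 2Q) - 108q_i.
First-order condition (treating rivals' output as given): 243 - 4q_i - 2·Σ_{j≠i} q_j = 0.
By symmetry each firm produces the same amount; substituting Σ_{j≠i} q_j = 3q_i yields q_i = 243/10.
Price P = 351 - 2·(486/5) = 783/5.
Solace's profit: (783/5 - 108)·(243/10) - 379 = 801.9800.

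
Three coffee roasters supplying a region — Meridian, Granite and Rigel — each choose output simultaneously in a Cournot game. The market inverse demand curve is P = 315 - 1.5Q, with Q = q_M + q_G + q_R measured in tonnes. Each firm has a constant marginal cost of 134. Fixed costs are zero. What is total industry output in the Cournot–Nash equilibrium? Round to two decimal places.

Each firm earns π_i = (315 - 1.5Q)q_i - 134q_i.
Setting ∂π_i/∂q_i = 0 with rivals' quantities fixed: 181 - 3q_i - (3/2)·Σ_{j≠i} q_j = 0.
With identical firms every q_j equals q_i, so Σ_{j≠i} q_j = 2q_i and 181 = 6q_i, giving q_i = 181/6.
Total output Q = 181/6 + 181/6 + 181/6 = 181/2.

90.50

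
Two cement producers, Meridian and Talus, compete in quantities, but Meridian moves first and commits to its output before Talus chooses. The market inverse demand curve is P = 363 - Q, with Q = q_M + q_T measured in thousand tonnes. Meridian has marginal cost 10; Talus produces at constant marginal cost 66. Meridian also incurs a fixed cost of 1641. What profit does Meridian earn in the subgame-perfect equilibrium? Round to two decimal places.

Solve by backward induction. Given q_M, the follower Talus maximises π_T = (363 - q_M - q_T)q_T - 66q_T.
Follower FOC: 297 - q_M - 2q_T = 0, so q_T(q_M) = (297 - q_M)/2.
Meridian substitutes q_T(q_M) into its own profit: π_M = q_M(363 - q_M - (297 - q_M)/2) - 10q_M = (429/2 - (1/2)q_M)q_M - 10q_M.
Leader FOC: 409/2 - q_M = 0, so q_M = 409/2.
Then q_T = (297 - 409/2)/2 = 185/4.
Price P = 363 - 1003/4 = 449/4.
Meridian's profit: (449/4 - 10)·(409/2) - 1641 = 19269.1250.

19269.13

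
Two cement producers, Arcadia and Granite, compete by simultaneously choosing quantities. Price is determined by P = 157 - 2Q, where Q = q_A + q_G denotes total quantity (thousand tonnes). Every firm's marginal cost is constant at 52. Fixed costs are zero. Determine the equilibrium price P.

87

Each firm earns π_i = (157 - 2Q)q_i - 52q_i.
First-order condition (treating rivals' output as given): 105 - 4q_i - 2q_j = 0.
With identical firms every q_j equals q_i, so q_j = q_i and 105 = 6q_i, giving q_i = 35/2.
Total output Q = 35, so price P = 157 - 2·35 = 87.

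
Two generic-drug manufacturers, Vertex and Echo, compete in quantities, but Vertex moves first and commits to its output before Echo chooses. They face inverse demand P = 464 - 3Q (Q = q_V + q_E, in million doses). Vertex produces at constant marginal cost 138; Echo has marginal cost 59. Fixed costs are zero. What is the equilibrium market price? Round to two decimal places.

199.75

Solve by backward induction. Given q_V, the follower Echo maximises π_E = (464 - 3q_V - 3q_E)q_E - 59q_E.
Setting the follower's marginal profit to zero, 405 - 3q_V - 6q_E = 0, i.e. q_E = (405 - 3q_V)/6.
The leader anticipates this reaction. Substituting into P = 464 - 3Q gives P = 523/2 - (3/2)q_V, so π_V = (523/2 - (3/2)q_V)q_V - 138q_V.
Leader FOC: 247/2 - 3q_V = 0, so q_V = 247/6.
Then q_E = (405 - 3·(247/6))/6 = 563/12.
Total output Q = 1057/12, so price P = 464 - 3·(1057/12) = 799/4.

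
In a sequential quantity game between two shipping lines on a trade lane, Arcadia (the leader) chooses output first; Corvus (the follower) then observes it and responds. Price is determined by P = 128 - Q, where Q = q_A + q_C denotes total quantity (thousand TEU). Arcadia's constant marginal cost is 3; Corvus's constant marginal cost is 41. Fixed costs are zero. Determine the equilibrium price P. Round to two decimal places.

43.75

The follower Corvus best-responds to any q_A: π_C = (128 - Q)q_C - 41q_C.
∂π_C/∂q_C = 87 - q_A - 2q_C = 0 gives the reaction function q_C = (87 - q_A)/2.
Arcadia substitutes q_C(q_A) into its own profit: π_A = q_A(128 - q_A - (87 - q_A)/2) - 3q_A = (169/2 - (1/2)q_A)q_A - 3q_A.
Maximising: ∂π_A/∂q_A = 163/2 - q_A = 0, giving q_A = 163/2.
Then q_C = (87 - 163/2)/2 = 11/4.
Total output Q = 337/4, so price P = 128 - 337/4 = 175/4.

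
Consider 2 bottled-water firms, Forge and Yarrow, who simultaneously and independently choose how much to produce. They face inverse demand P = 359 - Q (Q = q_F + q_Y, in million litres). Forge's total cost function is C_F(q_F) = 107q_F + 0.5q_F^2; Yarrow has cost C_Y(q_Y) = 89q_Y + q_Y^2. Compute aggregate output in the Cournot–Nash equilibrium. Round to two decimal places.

117.82

Forge's profit: π_F = (359 - Q)q_F - (107q_F + (1/2)q_F²). Setting ∂π_F/∂q_F = 0: 252 - 3q_F - (q_Y) = 0.
Yarrow's profit: π_Y = (359 - Q)q_Y - (89q_Y + q_Y²). Setting ∂π_Y/∂q_Y = 0: 270 - 4q_Y - (q_F) = 0.
Rearranging gives the reaction functions q_F = (252 - q_Y)/3 and q_Y = (270 - q_F)/4.
Substituting one into the other gives q_F = 738/11 and q_Y = 558/11.
Total output Q = 738/11 + 558/11 = 1296/11.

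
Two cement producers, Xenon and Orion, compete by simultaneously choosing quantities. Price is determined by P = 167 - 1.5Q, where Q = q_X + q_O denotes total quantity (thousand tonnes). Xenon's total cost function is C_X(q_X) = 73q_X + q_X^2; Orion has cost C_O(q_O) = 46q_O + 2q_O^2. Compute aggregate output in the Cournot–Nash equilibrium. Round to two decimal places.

Xenon's profit: π_X = (167 - 1.5Q)q_X - (73q_X + q_X²). Setting ∂π_X/∂q_X = 0: 94 - 5q_X - (3/2)(q_O) = 0.
Orion's profit: π_O = (167 - 1.5Q)q_O - (46q_O + 2q_O²). Setting ∂π_O/∂q_O = 0: 121 - 7q_O - (3/2)(q_X) = 0.
Best responses: q_X = (94 - (3/2)q_O)/5, q_O = (121 - (3/2)q_X)/7.
Solving the pair: q_X = 1906/131, q_O = 1856/131.
Total output Q = 1906/131 + 1856/131 = 28.7176.

28.72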